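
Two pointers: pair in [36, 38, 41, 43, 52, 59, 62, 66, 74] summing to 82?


lo=0(36)+hi=8(74)=110
lo=0(36)+hi=7(66)=102
lo=0(36)+hi=6(62)=98
lo=0(36)+hi=5(59)=95
lo=0(36)+hi=4(52)=88
lo=0(36)+hi=3(43)=79
lo=1(38)+hi=3(43)=81
lo=2(41)+hi=3(43)=84

No pair found


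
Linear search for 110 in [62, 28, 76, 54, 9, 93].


i=0: 62!=110
i=1: 28!=110
i=2: 76!=110
i=3: 54!=110
i=4: 9!=110
i=5: 93!=110

Not found, 6 comps


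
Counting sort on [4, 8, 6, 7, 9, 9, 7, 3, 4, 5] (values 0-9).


Input: [4, 8, 6, 7, 9, 9, 7, 3, 4, 5]
Counts: [0, 0, 0, 1, 2, 1, 1, 2, 1, 2]

Sorted: [3, 4, 4, 5, 6, 7, 7, 8, 9, 9]


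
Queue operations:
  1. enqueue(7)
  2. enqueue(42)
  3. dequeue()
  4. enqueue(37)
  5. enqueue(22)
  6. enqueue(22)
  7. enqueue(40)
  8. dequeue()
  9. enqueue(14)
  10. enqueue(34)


enqueue(7) -> [7]
enqueue(42) -> [7, 42]
dequeue()->7, [42]
enqueue(37) -> [42, 37]
enqueue(22) -> [42, 37, 22]
enqueue(22) -> [42, 37, 22, 22]
enqueue(40) -> [42, 37, 22, 22, 40]
dequeue()->42, [37, 22, 22, 40]
enqueue(14) -> [37, 22, 22, 40, 14]
enqueue(34) -> [37, 22, 22, 40, 14, 34]

Final queue: [37, 22, 22, 40, 14, 34]


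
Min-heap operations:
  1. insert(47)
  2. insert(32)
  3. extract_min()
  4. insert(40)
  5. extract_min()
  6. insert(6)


insert(47) -> [47]
insert(32) -> [32, 47]
extract_min()->32, [47]
insert(40) -> [40, 47]
extract_min()->40, [47]
insert(6) -> [6, 47]

Final heap: [6, 47]


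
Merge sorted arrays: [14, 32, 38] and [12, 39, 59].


Take 12 from B
Take 14 from A
Take 32 from A
Take 38 from A

Merged: [12, 14, 32, 38, 39, 59]


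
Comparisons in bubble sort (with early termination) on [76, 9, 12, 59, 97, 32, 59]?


Algorithm: bubble sort (with early termination)
Input: [76, 9, 12, 59, 97, 32, 59]
Sorted: [9, 12, 32, 59, 59, 76, 97]

18


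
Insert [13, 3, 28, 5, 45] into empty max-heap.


Insert 13: [13]
Insert 3: [13, 3]
Insert 28: [28, 3, 13]
Insert 5: [28, 5, 13, 3]
Insert 45: [45, 28, 13, 3, 5]

Final heap: [45, 28, 13, 3, 5]


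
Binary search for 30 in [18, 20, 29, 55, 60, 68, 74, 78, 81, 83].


Step 1: lo=0, hi=9, mid=4, val=60
Step 2: lo=0, hi=3, mid=1, val=20
Step 3: lo=2, hi=3, mid=2, val=29
Step 4: lo=3, hi=3, mid=3, val=55

Not found


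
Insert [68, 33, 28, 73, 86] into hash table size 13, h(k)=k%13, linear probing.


Insert 68: h=3 -> slot 3
Insert 33: h=7 -> slot 7
Insert 28: h=2 -> slot 2
Insert 73: h=8 -> slot 8
Insert 86: h=8, 1 probes -> slot 9

Table: [None, None, 28, 68, None, None, None, 33, 73, 86, None, None, None]


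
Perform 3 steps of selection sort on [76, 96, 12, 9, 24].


Initial: [76, 96, 12, 9, 24]
Step 1: min=9 at 3
  Swap: [9, 96, 12, 76, 24]
Step 2: min=12 at 2
  Swap: [9, 12, 96, 76, 24]
Step 3: min=24 at 4
  Swap: [9, 12, 24, 76, 96]

After 3 steps: [9, 12, 24, 76, 96]


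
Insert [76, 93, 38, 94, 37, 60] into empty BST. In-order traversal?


Insert 76: root
Insert 93: R from 76
Insert 38: L from 76
Insert 94: R from 76 -> R from 93
Insert 37: L from 76 -> L from 38
Insert 60: L from 76 -> R from 38

In-order: [37, 38, 60, 76, 93, 94]


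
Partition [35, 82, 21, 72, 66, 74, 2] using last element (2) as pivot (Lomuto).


Pivot: 2
Place pivot at 0: [2, 82, 21, 72, 66, 74, 35]

Partitioned: [2, 82, 21, 72, 66, 74, 35]


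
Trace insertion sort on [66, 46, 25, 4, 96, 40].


Initial: [66, 46, 25, 4, 96, 40]
Insert 46: [46, 66, 25, 4, 96, 40]
Insert 25: [25, 46, 66, 4, 96, 40]
Insert 4: [4, 25, 46, 66, 96, 40]
Insert 96: [4, 25, 46, 66, 96, 40]
Insert 40: [4, 25, 40, 46, 66, 96]

Sorted: [4, 25, 40, 46, 66, 96]


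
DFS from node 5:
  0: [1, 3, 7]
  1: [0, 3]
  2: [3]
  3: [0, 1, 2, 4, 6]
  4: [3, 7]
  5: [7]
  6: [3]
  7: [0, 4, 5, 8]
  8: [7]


Visit 5, push [7]
Visit 7, push [8, 4, 0]
Visit 0, push [3, 1]
Visit 1, push [3]
Visit 3, push [6, 4, 2]
Visit 2, push []
Visit 4, push []
Visit 6, push []
Visit 8, push []

DFS order: [5, 7, 0, 1, 3, 2, 4, 6, 8]


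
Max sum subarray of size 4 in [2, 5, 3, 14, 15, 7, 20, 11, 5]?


[0:4]: 24
[1:5]: 37
[2:6]: 39
[3:7]: 56
[4:8]: 53
[5:9]: 43

Max: 56 at [3:7]


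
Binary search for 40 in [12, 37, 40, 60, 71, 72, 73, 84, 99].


Step 1: lo=0, hi=8, mid=4, val=71
Step 2: lo=0, hi=3, mid=1, val=37
Step 3: lo=2, hi=3, mid=2, val=40

Found at index 2


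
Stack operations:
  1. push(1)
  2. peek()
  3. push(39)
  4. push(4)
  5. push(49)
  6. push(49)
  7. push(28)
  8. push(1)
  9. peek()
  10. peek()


push(1) -> [1]
peek()->1
push(39) -> [1, 39]
push(4) -> [1, 39, 4]
push(49) -> [1, 39, 4, 49]
push(49) -> [1, 39, 4, 49, 49]
push(28) -> [1, 39, 4, 49, 49, 28]
push(1) -> [1, 39, 4, 49, 49, 28, 1]
peek()->1
peek()->1

Final stack: [1, 39, 4, 49, 49, 28, 1]


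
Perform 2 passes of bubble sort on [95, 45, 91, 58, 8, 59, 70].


Initial: [95, 45, 91, 58, 8, 59, 70]
Pass 1: [45, 91, 58, 8, 59, 70, 95] (6 swaps)
Pass 2: [45, 58, 8, 59, 70, 91, 95] (4 swaps)

After 2 passes: [45, 58, 8, 59, 70, 91, 95]


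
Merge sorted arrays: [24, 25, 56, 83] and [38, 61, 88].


Take 24 from A
Take 25 from A
Take 38 from B
Take 56 from A
Take 61 from B
Take 83 from A

Merged: [24, 25, 38, 56, 61, 83, 88]


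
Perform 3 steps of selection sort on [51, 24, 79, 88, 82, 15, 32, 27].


Initial: [51, 24, 79, 88, 82, 15, 32, 27]
Step 1: min=15 at 5
  Swap: [15, 24, 79, 88, 82, 51, 32, 27]
Step 2: min=24 at 1
  Swap: [15, 24, 79, 88, 82, 51, 32, 27]
Step 3: min=27 at 7
  Swap: [15, 24, 27, 88, 82, 51, 32, 79]

After 3 steps: [15, 24, 27, 88, 82, 51, 32, 79]


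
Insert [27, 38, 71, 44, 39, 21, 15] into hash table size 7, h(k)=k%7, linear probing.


Insert 27: h=6 -> slot 6
Insert 38: h=3 -> slot 3
Insert 71: h=1 -> slot 1
Insert 44: h=2 -> slot 2
Insert 39: h=4 -> slot 4
Insert 21: h=0 -> slot 0
Insert 15: h=1, 4 probes -> slot 5

Table: [21, 71, 44, 38, 39, 15, 27]


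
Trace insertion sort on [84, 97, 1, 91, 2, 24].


Initial: [84, 97, 1, 91, 2, 24]
Insert 97: [84, 97, 1, 91, 2, 24]
Insert 1: [1, 84, 97, 91, 2, 24]
Insert 91: [1, 84, 91, 97, 2, 24]
Insert 2: [1, 2, 84, 91, 97, 24]
Insert 24: [1, 2, 24, 84, 91, 97]

Sorted: [1, 2, 24, 84, 91, 97]


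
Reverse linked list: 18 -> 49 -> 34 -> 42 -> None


Step 1: curr=18, set curr.next=prev(None) | reversed so far: 18
Step 2: curr=49, set curr.next=prev(18) | reversed so far: 49 -> 18
Step 3: curr=34, set curr.next=prev(49) | reversed so far: 34 -> 49 -> 18
Step 4: curr=42, set curr.next=prev(34) | reversed so far: 42 -> 34 -> 49 -> 18

42 -> 34 -> 49 -> 18 -> None


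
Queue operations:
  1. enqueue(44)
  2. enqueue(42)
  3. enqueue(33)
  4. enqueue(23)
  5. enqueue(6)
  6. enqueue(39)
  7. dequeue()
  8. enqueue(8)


enqueue(44) -> [44]
enqueue(42) -> [44, 42]
enqueue(33) -> [44, 42, 33]
enqueue(23) -> [44, 42, 33, 23]
enqueue(6) -> [44, 42, 33, 23, 6]
enqueue(39) -> [44, 42, 33, 23, 6, 39]
dequeue()->44, [42, 33, 23, 6, 39]
enqueue(8) -> [42, 33, 23, 6, 39, 8]

Final queue: [42, 33, 23, 6, 39, 8]


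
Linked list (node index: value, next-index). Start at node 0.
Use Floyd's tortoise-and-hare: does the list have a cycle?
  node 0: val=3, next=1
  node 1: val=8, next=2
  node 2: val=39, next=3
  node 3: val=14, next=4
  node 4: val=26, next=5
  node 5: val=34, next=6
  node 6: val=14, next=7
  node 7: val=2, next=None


Floyd's tortoise (slow, +1) and hare (fast, +2):
  init: slow=0, fast=0
  step 1: slow=1, fast=2
  step 2: slow=2, fast=4
  step 3: slow=3, fast=6
  step 4: fast 6->7->None, no cycle

Cycle: no


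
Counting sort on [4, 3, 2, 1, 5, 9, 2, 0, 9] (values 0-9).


Input: [4, 3, 2, 1, 5, 9, 2, 0, 9]
Counts: [1, 1, 2, 1, 1, 1, 0, 0, 0, 2]

Sorted: [0, 1, 2, 2, 3, 4, 5, 9, 9]


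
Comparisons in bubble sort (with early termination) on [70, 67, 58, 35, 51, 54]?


Algorithm: bubble sort (with early termination)
Input: [70, 67, 58, 35, 51, 54]
Sorted: [35, 51, 54, 58, 67, 70]

14


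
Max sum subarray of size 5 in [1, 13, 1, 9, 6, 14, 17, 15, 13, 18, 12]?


[0:5]: 30
[1:6]: 43
[2:7]: 47
[3:8]: 61
[4:9]: 65
[5:10]: 77
[6:11]: 75

Max: 77 at [5:10]


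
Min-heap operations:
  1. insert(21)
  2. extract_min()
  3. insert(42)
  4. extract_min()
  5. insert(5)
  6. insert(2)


insert(21) -> [21]
extract_min()->21, []
insert(42) -> [42]
extract_min()->42, []
insert(5) -> [5]
insert(2) -> [2, 5]

Final heap: [2, 5]


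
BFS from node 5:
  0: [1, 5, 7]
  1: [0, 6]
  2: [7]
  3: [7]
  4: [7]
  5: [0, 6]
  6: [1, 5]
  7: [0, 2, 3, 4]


Visit 5, enqueue [0, 6]
Visit 0, enqueue [1, 7]
Visit 6, enqueue []
Visit 1, enqueue []
Visit 7, enqueue [2, 3, 4]
Visit 2, enqueue []
Visit 3, enqueue []
Visit 4, enqueue []

BFS order: [5, 0, 6, 1, 7, 2, 3, 4]


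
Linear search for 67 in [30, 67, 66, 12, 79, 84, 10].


i=0: 30!=67
i=1: 67==67 found!

Found at 1, 2 comps


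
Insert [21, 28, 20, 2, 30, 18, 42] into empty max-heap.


Insert 21: [21]
Insert 28: [28, 21]
Insert 20: [28, 21, 20]
Insert 2: [28, 21, 20, 2]
Insert 30: [30, 28, 20, 2, 21]
Insert 18: [30, 28, 20, 2, 21, 18]
Insert 42: [42, 28, 30, 2, 21, 18, 20]

Final heap: [42, 28, 30, 2, 21, 18, 20]


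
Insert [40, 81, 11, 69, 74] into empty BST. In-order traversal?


Insert 40: root
Insert 81: R from 40
Insert 11: L from 40
Insert 69: R from 40 -> L from 81
Insert 74: R from 40 -> L from 81 -> R from 69

In-order: [11, 40, 69, 74, 81]


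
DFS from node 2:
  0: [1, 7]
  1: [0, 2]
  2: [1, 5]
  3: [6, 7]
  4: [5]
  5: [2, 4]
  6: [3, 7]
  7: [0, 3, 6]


Visit 2, push [5, 1]
Visit 1, push [0]
Visit 0, push [7]
Visit 7, push [6, 3]
Visit 3, push [6]
Visit 6, push []
Visit 5, push [4]
Visit 4, push []

DFS order: [2, 1, 0, 7, 3, 6, 5, 4]


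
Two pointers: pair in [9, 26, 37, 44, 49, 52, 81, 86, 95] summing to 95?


lo=0(9)+hi=8(95)=104
lo=0(9)+hi=7(86)=95

Yes: 9+86=95


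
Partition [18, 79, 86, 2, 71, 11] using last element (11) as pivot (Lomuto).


Pivot: 11
  2 <= 11: swap -> [2, 79, 86, 18, 71, 11]
Place pivot at 1: [2, 11, 86, 18, 71, 79]

Partitioned: [2, 11, 86, 18, 71, 79]


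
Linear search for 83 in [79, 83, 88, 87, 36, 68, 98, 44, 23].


i=0: 79!=83
i=1: 83==83 found!

Found at 1, 2 comps


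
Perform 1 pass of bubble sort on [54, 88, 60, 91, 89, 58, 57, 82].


Initial: [54, 88, 60, 91, 89, 58, 57, 82]
Pass 1: [54, 60, 88, 89, 58, 57, 82, 91] (5 swaps)

After 1 pass: [54, 60, 88, 89, 58, 57, 82, 91]


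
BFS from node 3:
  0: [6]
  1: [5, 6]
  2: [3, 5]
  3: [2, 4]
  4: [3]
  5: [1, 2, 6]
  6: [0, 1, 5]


Visit 3, enqueue [2, 4]
Visit 2, enqueue [5]
Visit 4, enqueue []
Visit 5, enqueue [1, 6]
Visit 1, enqueue []
Visit 6, enqueue [0]
Visit 0, enqueue []

BFS order: [3, 2, 4, 5, 1, 6, 0]


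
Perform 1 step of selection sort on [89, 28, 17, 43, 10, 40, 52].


Initial: [89, 28, 17, 43, 10, 40, 52]
Step 1: min=10 at 4
  Swap: [10, 28, 17, 43, 89, 40, 52]

After 1 step: [10, 28, 17, 43, 89, 40, 52]


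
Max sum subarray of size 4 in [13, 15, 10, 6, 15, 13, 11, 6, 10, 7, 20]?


[0:4]: 44
[1:5]: 46
[2:6]: 44
[3:7]: 45
[4:8]: 45
[5:9]: 40
[6:10]: 34
[7:11]: 43

Max: 46 at [1:5]


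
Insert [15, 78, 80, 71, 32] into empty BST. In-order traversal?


Insert 15: root
Insert 78: R from 15
Insert 80: R from 15 -> R from 78
Insert 71: R from 15 -> L from 78
Insert 32: R from 15 -> L from 78 -> L from 71

In-order: [15, 32, 71, 78, 80]


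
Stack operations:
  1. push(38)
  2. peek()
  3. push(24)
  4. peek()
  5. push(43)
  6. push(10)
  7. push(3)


push(38) -> [38]
peek()->38
push(24) -> [38, 24]
peek()->24
push(43) -> [38, 24, 43]
push(10) -> [38, 24, 43, 10]
push(3) -> [38, 24, 43, 10, 3]

Final stack: [38, 24, 43, 10, 3]


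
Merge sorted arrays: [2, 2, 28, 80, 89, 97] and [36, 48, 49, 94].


Take 2 from A
Take 2 from A
Take 28 from A
Take 36 from B
Take 48 from B
Take 49 from B
Take 80 from A
Take 89 from A
Take 94 from B

Merged: [2, 2, 28, 36, 48, 49, 80, 89, 94, 97]


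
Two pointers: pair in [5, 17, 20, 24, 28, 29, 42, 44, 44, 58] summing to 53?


lo=0(5)+hi=9(58)=63
lo=0(5)+hi=8(44)=49
lo=1(17)+hi=8(44)=61
lo=1(17)+hi=7(44)=61
lo=1(17)+hi=6(42)=59
lo=1(17)+hi=5(29)=46
lo=2(20)+hi=5(29)=49
lo=3(24)+hi=5(29)=53

Yes: 24+29=53


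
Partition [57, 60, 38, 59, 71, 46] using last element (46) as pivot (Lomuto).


Pivot: 46
  38 <= 46: swap -> [38, 60, 57, 59, 71, 46]
Place pivot at 1: [38, 46, 57, 59, 71, 60]

Partitioned: [38, 46, 57, 59, 71, 60]


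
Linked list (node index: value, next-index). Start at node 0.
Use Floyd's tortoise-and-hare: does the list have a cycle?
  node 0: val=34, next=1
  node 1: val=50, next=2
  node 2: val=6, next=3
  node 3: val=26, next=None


Floyd's tortoise (slow, +1) and hare (fast, +2):
  init: slow=0, fast=0
  step 1: slow=1, fast=2
  step 2: fast 2->3->None, no cycle

Cycle: no


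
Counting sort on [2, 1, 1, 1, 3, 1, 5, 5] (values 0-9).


Input: [2, 1, 1, 1, 3, 1, 5, 5]
Counts: [0, 4, 1, 1, 0, 2, 0, 0, 0, 0]

Sorted: [1, 1, 1, 1, 2, 3, 5, 5]


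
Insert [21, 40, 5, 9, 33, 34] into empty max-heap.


Insert 21: [21]
Insert 40: [40, 21]
Insert 5: [40, 21, 5]
Insert 9: [40, 21, 5, 9]
Insert 33: [40, 33, 5, 9, 21]
Insert 34: [40, 33, 34, 9, 21, 5]

Final heap: [40, 33, 34, 9, 21, 5]


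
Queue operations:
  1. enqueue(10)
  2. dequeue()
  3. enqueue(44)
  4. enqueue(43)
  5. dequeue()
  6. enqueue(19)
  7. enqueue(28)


enqueue(10) -> [10]
dequeue()->10, []
enqueue(44) -> [44]
enqueue(43) -> [44, 43]
dequeue()->44, [43]
enqueue(19) -> [43, 19]
enqueue(28) -> [43, 19, 28]

Final queue: [43, 19, 28]


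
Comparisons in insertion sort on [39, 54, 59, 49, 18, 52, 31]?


Algorithm: insertion sort
Input: [39, 54, 59, 49, 18, 52, 31]
Sorted: [18, 31, 39, 49, 52, 54, 59]

18


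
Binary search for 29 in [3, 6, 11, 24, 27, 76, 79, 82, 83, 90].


Step 1: lo=0, hi=9, mid=4, val=27
Step 2: lo=5, hi=9, mid=7, val=82
Step 3: lo=5, hi=6, mid=5, val=76

Not found


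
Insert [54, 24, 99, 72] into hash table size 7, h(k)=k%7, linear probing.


Insert 54: h=5 -> slot 5
Insert 24: h=3 -> slot 3
Insert 99: h=1 -> slot 1
Insert 72: h=2 -> slot 2

Table: [None, 99, 72, 24, None, 54, None]


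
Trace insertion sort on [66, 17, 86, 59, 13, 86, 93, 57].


Initial: [66, 17, 86, 59, 13, 86, 93, 57]
Insert 17: [17, 66, 86, 59, 13, 86, 93, 57]
Insert 86: [17, 66, 86, 59, 13, 86, 93, 57]
Insert 59: [17, 59, 66, 86, 13, 86, 93, 57]
Insert 13: [13, 17, 59, 66, 86, 86, 93, 57]
Insert 86: [13, 17, 59, 66, 86, 86, 93, 57]
Insert 93: [13, 17, 59, 66, 86, 86, 93, 57]
Insert 57: [13, 17, 57, 59, 66, 86, 86, 93]

Sorted: [13, 17, 57, 59, 66, 86, 86, 93]


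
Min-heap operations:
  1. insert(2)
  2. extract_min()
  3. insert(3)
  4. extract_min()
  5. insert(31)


insert(2) -> [2]
extract_min()->2, []
insert(3) -> [3]
extract_min()->3, []
insert(31) -> [31]

Final heap: [31]


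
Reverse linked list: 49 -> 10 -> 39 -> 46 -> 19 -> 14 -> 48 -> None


Step 1: curr=49, set curr.next=prev(None) | reversed so far: 49
Step 2: curr=10, set curr.next=prev(49) | reversed so far: 10 -> 49
Step 3: curr=39, set curr.next=prev(10) | reversed so far: 39 -> 10 -> 49
Step 4: curr=46, set curr.next=prev(39) | reversed so far: 46 -> 39 -> 10 -> 49
Step 5: curr=19, set curr.next=prev(46) | reversed so far: 19 -> 46 -> 39 -> 10 -> 49
Step 6: curr=14, set curr.next=prev(19) | reversed so far: 14 -> 19 -> 46 -> 39 -> 10 -> 49
Step 7: curr=48, set curr.next=prev(14) | reversed so far: 48 -> 14 -> 19 -> 46 -> 39 -> 10 -> 49

48 -> 14 -> 19 -> 46 -> 39 -> 10 -> 49 -> None


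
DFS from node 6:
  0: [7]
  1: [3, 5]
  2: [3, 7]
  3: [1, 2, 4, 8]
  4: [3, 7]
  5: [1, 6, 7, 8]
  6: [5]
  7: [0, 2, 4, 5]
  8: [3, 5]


Visit 6, push [5]
Visit 5, push [8, 7, 1]
Visit 1, push [3]
Visit 3, push [8, 4, 2]
Visit 2, push [7]
Visit 7, push [4, 0]
Visit 0, push []
Visit 4, push []
Visit 8, push []

DFS order: [6, 5, 1, 3, 2, 7, 0, 4, 8]


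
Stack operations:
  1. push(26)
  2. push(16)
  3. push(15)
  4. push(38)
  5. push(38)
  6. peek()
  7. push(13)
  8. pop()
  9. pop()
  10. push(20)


push(26) -> [26]
push(16) -> [26, 16]
push(15) -> [26, 16, 15]
push(38) -> [26, 16, 15, 38]
push(38) -> [26, 16, 15, 38, 38]
peek()->38
push(13) -> [26, 16, 15, 38, 38, 13]
pop()->13, [26, 16, 15, 38, 38]
pop()->38, [26, 16, 15, 38]
push(20) -> [26, 16, 15, 38, 20]

Final stack: [26, 16, 15, 38, 20]


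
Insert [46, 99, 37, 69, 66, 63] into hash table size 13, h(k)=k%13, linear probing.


Insert 46: h=7 -> slot 7
Insert 99: h=8 -> slot 8
Insert 37: h=11 -> slot 11
Insert 69: h=4 -> slot 4
Insert 66: h=1 -> slot 1
Insert 63: h=11, 1 probes -> slot 12

Table: [None, 66, None, None, 69, None, None, 46, 99, None, None, 37, 63]


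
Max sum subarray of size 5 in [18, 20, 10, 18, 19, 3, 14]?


[0:5]: 85
[1:6]: 70
[2:7]: 64

Max: 85 at [0:5]


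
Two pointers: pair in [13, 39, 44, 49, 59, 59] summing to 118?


lo=0(13)+hi=5(59)=72
lo=1(39)+hi=5(59)=98
lo=2(44)+hi=5(59)=103
lo=3(49)+hi=5(59)=108
lo=4(59)+hi=5(59)=118

Yes: 59+59=118


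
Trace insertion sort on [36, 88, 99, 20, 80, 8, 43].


Initial: [36, 88, 99, 20, 80, 8, 43]
Insert 88: [36, 88, 99, 20, 80, 8, 43]
Insert 99: [36, 88, 99, 20, 80, 8, 43]
Insert 20: [20, 36, 88, 99, 80, 8, 43]
Insert 80: [20, 36, 80, 88, 99, 8, 43]
Insert 8: [8, 20, 36, 80, 88, 99, 43]
Insert 43: [8, 20, 36, 43, 80, 88, 99]

Sorted: [8, 20, 36, 43, 80, 88, 99]


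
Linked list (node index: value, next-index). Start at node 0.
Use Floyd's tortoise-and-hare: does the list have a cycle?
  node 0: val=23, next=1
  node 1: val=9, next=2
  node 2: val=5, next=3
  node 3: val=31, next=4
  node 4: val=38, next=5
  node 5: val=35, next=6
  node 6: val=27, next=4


Floyd's tortoise (slow, +1) and hare (fast, +2):
  init: slow=0, fast=0
  step 1: slow=1, fast=2
  step 2: slow=2, fast=4
  step 3: slow=3, fast=6
  step 4: slow=4, fast=5
  step 5: slow=5, fast=4
  step 6: slow=6, fast=6
  slow == fast at node 6: cycle detected

Cycle: yes


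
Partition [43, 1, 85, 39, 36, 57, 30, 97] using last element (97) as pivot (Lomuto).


Pivot: 97
  43 <= 97: advance i (no swap)
  1 <= 97: advance i (no swap)
  85 <= 97: advance i (no swap)
  39 <= 97: advance i (no swap)
  36 <= 97: advance i (no swap)
  57 <= 97: advance i (no swap)
  30 <= 97: advance i (no swap)
Place pivot at 7: [43, 1, 85, 39, 36, 57, 30, 97]

Partitioned: [43, 1, 85, 39, 36, 57, 30, 97]


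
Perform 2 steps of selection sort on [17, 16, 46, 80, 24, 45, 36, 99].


Initial: [17, 16, 46, 80, 24, 45, 36, 99]
Step 1: min=16 at 1
  Swap: [16, 17, 46, 80, 24, 45, 36, 99]
Step 2: min=17 at 1
  Swap: [16, 17, 46, 80, 24, 45, 36, 99]

After 2 steps: [16, 17, 46, 80, 24, 45, 36, 99]


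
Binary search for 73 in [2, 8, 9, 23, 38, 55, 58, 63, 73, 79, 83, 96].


Step 1: lo=0, hi=11, mid=5, val=55
Step 2: lo=6, hi=11, mid=8, val=73

Found at index 8


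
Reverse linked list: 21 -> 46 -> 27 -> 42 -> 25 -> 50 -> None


Step 1: curr=21, set curr.next=prev(None) | reversed so far: 21
Step 2: curr=46, set curr.next=prev(21) | reversed so far: 46 -> 21
Step 3: curr=27, set curr.next=prev(46) | reversed so far: 27 -> 46 -> 21
Step 4: curr=42, set curr.next=prev(27) | reversed so far: 42 -> 27 -> 46 -> 21
Step 5: curr=25, set curr.next=prev(42) | reversed so far: 25 -> 42 -> 27 -> 46 -> 21
Step 6: curr=50, set curr.next=prev(25) | reversed so far: 50 -> 25 -> 42 -> 27 -> 46 -> 21

50 -> 25 -> 42 -> 27 -> 46 -> 21 -> None


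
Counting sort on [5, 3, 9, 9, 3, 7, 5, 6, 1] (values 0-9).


Input: [5, 3, 9, 9, 3, 7, 5, 6, 1]
Counts: [0, 1, 0, 2, 0, 2, 1, 1, 0, 2]

Sorted: [1, 3, 3, 5, 5, 6, 7, 9, 9]


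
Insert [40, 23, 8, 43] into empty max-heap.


Insert 40: [40]
Insert 23: [40, 23]
Insert 8: [40, 23, 8]
Insert 43: [43, 40, 8, 23]

Final heap: [43, 40, 8, 23]


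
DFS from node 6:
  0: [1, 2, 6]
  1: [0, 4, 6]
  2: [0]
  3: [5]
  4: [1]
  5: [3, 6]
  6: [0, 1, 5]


Visit 6, push [5, 1, 0]
Visit 0, push [2, 1]
Visit 1, push [4]
Visit 4, push []
Visit 2, push []
Visit 5, push [3]
Visit 3, push []

DFS order: [6, 0, 1, 4, 2, 5, 3]


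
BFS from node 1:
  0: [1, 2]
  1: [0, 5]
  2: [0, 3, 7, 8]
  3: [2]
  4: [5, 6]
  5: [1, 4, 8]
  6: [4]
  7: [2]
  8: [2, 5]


Visit 1, enqueue [0, 5]
Visit 0, enqueue [2]
Visit 5, enqueue [4, 8]
Visit 2, enqueue [3, 7]
Visit 4, enqueue [6]
Visit 8, enqueue []
Visit 3, enqueue []
Visit 7, enqueue []
Visit 6, enqueue []

BFS order: [1, 0, 5, 2, 4, 8, 3, 7, 6]


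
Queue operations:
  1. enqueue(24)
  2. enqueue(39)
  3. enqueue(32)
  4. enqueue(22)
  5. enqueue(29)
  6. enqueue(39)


enqueue(24) -> [24]
enqueue(39) -> [24, 39]
enqueue(32) -> [24, 39, 32]
enqueue(22) -> [24, 39, 32, 22]
enqueue(29) -> [24, 39, 32, 22, 29]
enqueue(39) -> [24, 39, 32, 22, 29, 39]

Final queue: [24, 39, 32, 22, 29, 39]


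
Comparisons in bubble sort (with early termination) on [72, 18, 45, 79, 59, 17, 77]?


Algorithm: bubble sort (with early termination)
Input: [72, 18, 45, 79, 59, 17, 77]
Sorted: [17, 18, 45, 59, 72, 77, 79]

21


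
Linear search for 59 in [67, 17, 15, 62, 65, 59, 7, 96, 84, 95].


i=0: 67!=59
i=1: 17!=59
i=2: 15!=59
i=3: 62!=59
i=4: 65!=59
i=5: 59==59 found!

Found at 5, 6 comps


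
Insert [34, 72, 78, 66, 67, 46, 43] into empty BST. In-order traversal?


Insert 34: root
Insert 72: R from 34
Insert 78: R from 34 -> R from 72
Insert 66: R from 34 -> L from 72
Insert 67: R from 34 -> L from 72 -> R from 66
Insert 46: R from 34 -> L from 72 -> L from 66
Insert 43: R from 34 -> L from 72 -> L from 66 -> L from 46

In-order: [34, 43, 46, 66, 67, 72, 78]


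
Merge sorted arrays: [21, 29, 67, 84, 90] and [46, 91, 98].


Take 21 from A
Take 29 from A
Take 46 from B
Take 67 from A
Take 84 from A
Take 90 from A

Merged: [21, 29, 46, 67, 84, 90, 91, 98]


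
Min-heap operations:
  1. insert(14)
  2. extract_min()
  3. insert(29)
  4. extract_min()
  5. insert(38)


insert(14) -> [14]
extract_min()->14, []
insert(29) -> [29]
extract_min()->29, []
insert(38) -> [38]

Final heap: [38]


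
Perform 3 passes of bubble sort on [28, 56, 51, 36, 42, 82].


Initial: [28, 56, 51, 36, 42, 82]
Pass 1: [28, 51, 36, 42, 56, 82] (3 swaps)
Pass 2: [28, 36, 42, 51, 56, 82] (2 swaps)
Pass 3: [28, 36, 42, 51, 56, 82] (0 swaps)

After 3 passes: [28, 36, 42, 51, 56, 82]


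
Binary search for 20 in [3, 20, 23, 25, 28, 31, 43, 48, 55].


Step 1: lo=0, hi=8, mid=4, val=28
Step 2: lo=0, hi=3, mid=1, val=20

Found at index 1


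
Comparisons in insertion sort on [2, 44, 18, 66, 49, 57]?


Algorithm: insertion sort
Input: [2, 44, 18, 66, 49, 57]
Sorted: [2, 18, 44, 49, 57, 66]

8


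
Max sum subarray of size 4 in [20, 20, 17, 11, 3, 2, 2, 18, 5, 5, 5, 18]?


[0:4]: 68
[1:5]: 51
[2:6]: 33
[3:7]: 18
[4:8]: 25
[5:9]: 27
[6:10]: 30
[7:11]: 33
[8:12]: 33

Max: 68 at [0:4]


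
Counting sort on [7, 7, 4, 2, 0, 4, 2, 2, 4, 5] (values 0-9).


Input: [7, 7, 4, 2, 0, 4, 2, 2, 4, 5]
Counts: [1, 0, 3, 0, 3, 1, 0, 2, 0, 0]

Sorted: [0, 2, 2, 2, 4, 4, 4, 5, 7, 7]


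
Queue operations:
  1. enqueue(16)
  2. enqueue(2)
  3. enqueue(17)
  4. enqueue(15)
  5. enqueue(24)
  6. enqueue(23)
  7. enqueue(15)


enqueue(16) -> [16]
enqueue(2) -> [16, 2]
enqueue(17) -> [16, 2, 17]
enqueue(15) -> [16, 2, 17, 15]
enqueue(24) -> [16, 2, 17, 15, 24]
enqueue(23) -> [16, 2, 17, 15, 24, 23]
enqueue(15) -> [16, 2, 17, 15, 24, 23, 15]

Final queue: [16, 2, 17, 15, 24, 23, 15]


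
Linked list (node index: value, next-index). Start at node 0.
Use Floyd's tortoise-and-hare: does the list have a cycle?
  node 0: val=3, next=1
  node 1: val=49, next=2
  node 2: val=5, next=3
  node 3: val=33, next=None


Floyd's tortoise (slow, +1) and hare (fast, +2):
  init: slow=0, fast=0
  step 1: slow=1, fast=2
  step 2: fast 2->3->None, no cycle

Cycle: no


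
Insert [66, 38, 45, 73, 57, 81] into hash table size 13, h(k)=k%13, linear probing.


Insert 66: h=1 -> slot 1
Insert 38: h=12 -> slot 12
Insert 45: h=6 -> slot 6
Insert 73: h=8 -> slot 8
Insert 57: h=5 -> slot 5
Insert 81: h=3 -> slot 3

Table: [None, 66, None, 81, None, 57, 45, None, 73, None, None, None, 38]


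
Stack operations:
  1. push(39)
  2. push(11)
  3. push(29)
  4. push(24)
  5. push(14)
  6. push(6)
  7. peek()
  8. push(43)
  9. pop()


push(39) -> [39]
push(11) -> [39, 11]
push(29) -> [39, 11, 29]
push(24) -> [39, 11, 29, 24]
push(14) -> [39, 11, 29, 24, 14]
push(6) -> [39, 11, 29, 24, 14, 6]
peek()->6
push(43) -> [39, 11, 29, 24, 14, 6, 43]
pop()->43, [39, 11, 29, 24, 14, 6]

Final stack: [39, 11, 29, 24, 14, 6]


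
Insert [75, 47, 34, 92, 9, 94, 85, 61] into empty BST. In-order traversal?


Insert 75: root
Insert 47: L from 75
Insert 34: L from 75 -> L from 47
Insert 92: R from 75
Insert 9: L from 75 -> L from 47 -> L from 34
Insert 94: R from 75 -> R from 92
Insert 85: R from 75 -> L from 92
Insert 61: L from 75 -> R from 47

In-order: [9, 34, 47, 61, 75, 85, 92, 94]


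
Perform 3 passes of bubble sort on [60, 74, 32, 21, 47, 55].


Initial: [60, 74, 32, 21, 47, 55]
Pass 1: [60, 32, 21, 47, 55, 74] (4 swaps)
Pass 2: [32, 21, 47, 55, 60, 74] (4 swaps)
Pass 3: [21, 32, 47, 55, 60, 74] (1 swaps)

After 3 passes: [21, 32, 47, 55, 60, 74]


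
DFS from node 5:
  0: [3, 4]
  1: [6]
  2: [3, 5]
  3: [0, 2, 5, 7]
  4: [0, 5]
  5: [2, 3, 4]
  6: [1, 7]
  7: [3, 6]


Visit 5, push [4, 3, 2]
Visit 2, push [3]
Visit 3, push [7, 0]
Visit 0, push [4]
Visit 4, push []
Visit 7, push [6]
Visit 6, push [1]
Visit 1, push []

DFS order: [5, 2, 3, 0, 4, 7, 6, 1]


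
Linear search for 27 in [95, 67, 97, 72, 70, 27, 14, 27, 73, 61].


i=0: 95!=27
i=1: 67!=27
i=2: 97!=27
i=3: 72!=27
i=4: 70!=27
i=5: 27==27 found!

Found at 5, 6 comps


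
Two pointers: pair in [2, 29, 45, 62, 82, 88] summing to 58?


lo=0(2)+hi=5(88)=90
lo=0(2)+hi=4(82)=84
lo=0(2)+hi=3(62)=64
lo=0(2)+hi=2(45)=47
lo=1(29)+hi=2(45)=74

No pair found


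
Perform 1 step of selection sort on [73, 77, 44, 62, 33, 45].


Initial: [73, 77, 44, 62, 33, 45]
Step 1: min=33 at 4
  Swap: [33, 77, 44, 62, 73, 45]

After 1 step: [33, 77, 44, 62, 73, 45]


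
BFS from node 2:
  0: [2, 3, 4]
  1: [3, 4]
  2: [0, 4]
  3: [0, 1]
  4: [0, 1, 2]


Visit 2, enqueue [0, 4]
Visit 0, enqueue [3]
Visit 4, enqueue [1]
Visit 3, enqueue []
Visit 1, enqueue []

BFS order: [2, 0, 4, 3, 1]


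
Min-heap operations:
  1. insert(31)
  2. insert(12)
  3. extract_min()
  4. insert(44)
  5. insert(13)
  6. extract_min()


insert(31) -> [31]
insert(12) -> [12, 31]
extract_min()->12, [31]
insert(44) -> [31, 44]
insert(13) -> [13, 44, 31]
extract_min()->13, [31, 44]

Final heap: [31, 44]


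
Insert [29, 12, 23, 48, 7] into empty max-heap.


Insert 29: [29]
Insert 12: [29, 12]
Insert 23: [29, 12, 23]
Insert 48: [48, 29, 23, 12]
Insert 7: [48, 29, 23, 12, 7]

Final heap: [48, 29, 23, 12, 7]


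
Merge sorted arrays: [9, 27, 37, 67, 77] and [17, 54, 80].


Take 9 from A
Take 17 from B
Take 27 from A
Take 37 from A
Take 54 from B
Take 67 from A
Take 77 from A

Merged: [9, 17, 27, 37, 54, 67, 77, 80]


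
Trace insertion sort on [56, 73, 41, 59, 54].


Initial: [56, 73, 41, 59, 54]
Insert 73: [56, 73, 41, 59, 54]
Insert 41: [41, 56, 73, 59, 54]
Insert 59: [41, 56, 59, 73, 54]
Insert 54: [41, 54, 56, 59, 73]

Sorted: [41, 54, 56, 59, 73]


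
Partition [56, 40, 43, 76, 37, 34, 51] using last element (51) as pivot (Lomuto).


Pivot: 51
  40 <= 51: swap -> [40, 56, 43, 76, 37, 34, 51]
  43 <= 51: swap -> [40, 43, 56, 76, 37, 34, 51]
  37 <= 51: swap -> [40, 43, 37, 76, 56, 34, 51]
  34 <= 51: swap -> [40, 43, 37, 34, 56, 76, 51]
Place pivot at 4: [40, 43, 37, 34, 51, 76, 56]

Partitioned: [40, 43, 37, 34, 51, 76, 56]


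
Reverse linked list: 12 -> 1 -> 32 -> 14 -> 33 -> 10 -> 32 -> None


Step 1: curr=12, set curr.next=prev(None) | reversed so far: 12
Step 2: curr=1, set curr.next=prev(12) | reversed so far: 1 -> 12
Step 3: curr=32, set curr.next=prev(1) | reversed so far: 32 -> 1 -> 12
Step 4: curr=14, set curr.next=prev(32) | reversed so far: 14 -> 32 -> 1 -> 12
Step 5: curr=33, set curr.next=prev(14) | reversed so far: 33 -> 14 -> 32 -> 1 -> 12
Step 6: curr=10, set curr.next=prev(33) | reversed so far: 10 -> 33 -> 14 -> 32 -> 1 -> 12
Step 7: curr=32, set curr.next=prev(10) | reversed so far: 32 -> 10 -> 33 -> 14 -> 32 -> 1 -> 12

32 -> 10 -> 33 -> 14 -> 32 -> 1 -> 12 -> None


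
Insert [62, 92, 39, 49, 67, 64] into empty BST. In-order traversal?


Insert 62: root
Insert 92: R from 62
Insert 39: L from 62
Insert 49: L from 62 -> R from 39
Insert 67: R from 62 -> L from 92
Insert 64: R from 62 -> L from 92 -> L from 67

In-order: [39, 49, 62, 64, 67, 92]


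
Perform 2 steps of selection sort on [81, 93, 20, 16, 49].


Initial: [81, 93, 20, 16, 49]
Step 1: min=16 at 3
  Swap: [16, 93, 20, 81, 49]
Step 2: min=20 at 2
  Swap: [16, 20, 93, 81, 49]

After 2 steps: [16, 20, 93, 81, 49]


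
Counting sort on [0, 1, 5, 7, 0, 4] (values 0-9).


Input: [0, 1, 5, 7, 0, 4]
Counts: [2, 1, 0, 0, 1, 1, 0, 1, 0, 0]

Sorted: [0, 0, 1, 4, 5, 7]


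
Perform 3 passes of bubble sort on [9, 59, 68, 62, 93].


Initial: [9, 59, 68, 62, 93]
Pass 1: [9, 59, 62, 68, 93] (1 swaps)
Pass 2: [9, 59, 62, 68, 93] (0 swaps)
Pass 3: [9, 59, 62, 68, 93] (0 swaps)

After 3 passes: [9, 59, 62, 68, 93]


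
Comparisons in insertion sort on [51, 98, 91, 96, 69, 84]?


Algorithm: insertion sort
Input: [51, 98, 91, 96, 69, 84]
Sorted: [51, 69, 84, 91, 96, 98]

13


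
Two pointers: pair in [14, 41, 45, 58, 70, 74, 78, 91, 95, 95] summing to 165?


lo=0(14)+hi=9(95)=109
lo=1(41)+hi=9(95)=136
lo=2(45)+hi=9(95)=140
lo=3(58)+hi=9(95)=153
lo=4(70)+hi=9(95)=165

Yes: 70+95=165


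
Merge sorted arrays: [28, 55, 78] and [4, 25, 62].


Take 4 from B
Take 25 from B
Take 28 from A
Take 55 from A
Take 62 from B

Merged: [4, 25, 28, 55, 62, 78]


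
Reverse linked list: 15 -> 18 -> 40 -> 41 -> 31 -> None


Step 1: curr=15, set curr.next=prev(None) | reversed so far: 15
Step 2: curr=18, set curr.next=prev(15) | reversed so far: 18 -> 15
Step 3: curr=40, set curr.next=prev(18) | reversed so far: 40 -> 18 -> 15
Step 4: curr=41, set curr.next=prev(40) | reversed so far: 41 -> 40 -> 18 -> 15
Step 5: curr=31, set curr.next=prev(41) | reversed so far: 31 -> 41 -> 40 -> 18 -> 15

31 -> 41 -> 40 -> 18 -> 15 -> None


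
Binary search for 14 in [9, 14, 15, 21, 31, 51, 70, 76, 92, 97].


Step 1: lo=0, hi=9, mid=4, val=31
Step 2: lo=0, hi=3, mid=1, val=14

Found at index 1


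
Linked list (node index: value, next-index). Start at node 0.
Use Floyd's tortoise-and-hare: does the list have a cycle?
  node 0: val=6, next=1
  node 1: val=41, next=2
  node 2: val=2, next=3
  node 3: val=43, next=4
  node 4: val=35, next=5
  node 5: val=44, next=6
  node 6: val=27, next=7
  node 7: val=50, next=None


Floyd's tortoise (slow, +1) and hare (fast, +2):
  init: slow=0, fast=0
  step 1: slow=1, fast=2
  step 2: slow=2, fast=4
  step 3: slow=3, fast=6
  step 4: fast 6->7->None, no cycle

Cycle: no


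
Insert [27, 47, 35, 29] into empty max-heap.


Insert 27: [27]
Insert 47: [47, 27]
Insert 35: [47, 27, 35]
Insert 29: [47, 29, 35, 27]

Final heap: [47, 29, 35, 27]


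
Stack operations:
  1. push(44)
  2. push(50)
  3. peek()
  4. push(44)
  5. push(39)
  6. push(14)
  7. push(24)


push(44) -> [44]
push(50) -> [44, 50]
peek()->50
push(44) -> [44, 50, 44]
push(39) -> [44, 50, 44, 39]
push(14) -> [44, 50, 44, 39, 14]
push(24) -> [44, 50, 44, 39, 14, 24]

Final stack: [44, 50, 44, 39, 14, 24]


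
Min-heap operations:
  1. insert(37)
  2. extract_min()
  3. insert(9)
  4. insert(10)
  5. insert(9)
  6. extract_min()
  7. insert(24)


insert(37) -> [37]
extract_min()->37, []
insert(9) -> [9]
insert(10) -> [9, 10]
insert(9) -> [9, 10, 9]
extract_min()->9, [9, 10]
insert(24) -> [9, 10, 24]

Final heap: [9, 10, 24]


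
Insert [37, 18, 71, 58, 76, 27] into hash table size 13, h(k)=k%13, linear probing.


Insert 37: h=11 -> slot 11
Insert 18: h=5 -> slot 5
Insert 71: h=6 -> slot 6
Insert 58: h=6, 1 probes -> slot 7
Insert 76: h=11, 1 probes -> slot 12
Insert 27: h=1 -> slot 1

Table: [None, 27, None, None, None, 18, 71, 58, None, None, None, 37, 76]


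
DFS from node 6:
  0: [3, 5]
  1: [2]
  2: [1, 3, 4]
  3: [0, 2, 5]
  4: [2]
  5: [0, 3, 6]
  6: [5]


Visit 6, push [5]
Visit 5, push [3, 0]
Visit 0, push [3]
Visit 3, push [2]
Visit 2, push [4, 1]
Visit 1, push []
Visit 4, push []

DFS order: [6, 5, 0, 3, 2, 1, 4]


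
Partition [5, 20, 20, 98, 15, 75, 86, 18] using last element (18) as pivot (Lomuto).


Pivot: 18
  5 <= 18: advance i (no swap)
  15 <= 18: swap -> [5, 15, 20, 98, 20, 75, 86, 18]
Place pivot at 2: [5, 15, 18, 98, 20, 75, 86, 20]

Partitioned: [5, 15, 18, 98, 20, 75, 86, 20]


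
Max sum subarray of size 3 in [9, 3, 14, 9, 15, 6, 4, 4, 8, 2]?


[0:3]: 26
[1:4]: 26
[2:5]: 38
[3:6]: 30
[4:7]: 25
[5:8]: 14
[6:9]: 16
[7:10]: 14

Max: 38 at [2:5]


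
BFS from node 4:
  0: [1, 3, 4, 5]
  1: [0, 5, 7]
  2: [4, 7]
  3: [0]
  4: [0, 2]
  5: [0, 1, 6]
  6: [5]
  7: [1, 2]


Visit 4, enqueue [0, 2]
Visit 0, enqueue [1, 3, 5]
Visit 2, enqueue [7]
Visit 1, enqueue []
Visit 3, enqueue []
Visit 5, enqueue [6]
Visit 7, enqueue []
Visit 6, enqueue []

BFS order: [4, 0, 2, 1, 3, 5, 7, 6]


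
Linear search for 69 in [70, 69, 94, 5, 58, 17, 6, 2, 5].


i=0: 70!=69
i=1: 69==69 found!

Found at 1, 2 comps


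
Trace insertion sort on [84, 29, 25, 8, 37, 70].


Initial: [84, 29, 25, 8, 37, 70]
Insert 29: [29, 84, 25, 8, 37, 70]
Insert 25: [25, 29, 84, 8, 37, 70]
Insert 8: [8, 25, 29, 84, 37, 70]
Insert 37: [8, 25, 29, 37, 84, 70]
Insert 70: [8, 25, 29, 37, 70, 84]

Sorted: [8, 25, 29, 37, 70, 84]


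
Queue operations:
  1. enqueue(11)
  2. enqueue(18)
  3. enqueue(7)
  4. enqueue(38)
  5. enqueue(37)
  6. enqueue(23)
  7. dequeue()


enqueue(11) -> [11]
enqueue(18) -> [11, 18]
enqueue(7) -> [11, 18, 7]
enqueue(38) -> [11, 18, 7, 38]
enqueue(37) -> [11, 18, 7, 38, 37]
enqueue(23) -> [11, 18, 7, 38, 37, 23]
dequeue()->11, [18, 7, 38, 37, 23]

Final queue: [18, 7, 38, 37, 23]


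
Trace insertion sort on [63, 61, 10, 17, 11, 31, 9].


Initial: [63, 61, 10, 17, 11, 31, 9]
Insert 61: [61, 63, 10, 17, 11, 31, 9]
Insert 10: [10, 61, 63, 17, 11, 31, 9]
Insert 17: [10, 17, 61, 63, 11, 31, 9]
Insert 11: [10, 11, 17, 61, 63, 31, 9]
Insert 31: [10, 11, 17, 31, 61, 63, 9]
Insert 9: [9, 10, 11, 17, 31, 61, 63]

Sorted: [9, 10, 11, 17, 31, 61, 63]


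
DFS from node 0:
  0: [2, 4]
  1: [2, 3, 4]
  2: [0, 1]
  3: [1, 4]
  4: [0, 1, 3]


Visit 0, push [4, 2]
Visit 2, push [1]
Visit 1, push [4, 3]
Visit 3, push [4]
Visit 4, push []

DFS order: [0, 2, 1, 3, 4]


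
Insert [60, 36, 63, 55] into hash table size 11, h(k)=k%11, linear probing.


Insert 60: h=5 -> slot 5
Insert 36: h=3 -> slot 3
Insert 63: h=8 -> slot 8
Insert 55: h=0 -> slot 0

Table: [55, None, None, 36, None, 60, None, None, 63, None, None]


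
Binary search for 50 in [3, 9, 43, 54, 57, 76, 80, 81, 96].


Step 1: lo=0, hi=8, mid=4, val=57
Step 2: lo=0, hi=3, mid=1, val=9
Step 3: lo=2, hi=3, mid=2, val=43
Step 4: lo=3, hi=3, mid=3, val=54

Not found


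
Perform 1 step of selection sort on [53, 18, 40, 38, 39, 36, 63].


Initial: [53, 18, 40, 38, 39, 36, 63]
Step 1: min=18 at 1
  Swap: [18, 53, 40, 38, 39, 36, 63]

After 1 step: [18, 53, 40, 38, 39, 36, 63]


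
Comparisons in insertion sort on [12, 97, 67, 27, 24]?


Algorithm: insertion sort
Input: [12, 97, 67, 27, 24]
Sorted: [12, 24, 27, 67, 97]

10


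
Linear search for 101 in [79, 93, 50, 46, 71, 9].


i=0: 79!=101
i=1: 93!=101
i=2: 50!=101
i=3: 46!=101
i=4: 71!=101
i=5: 9!=101

Not found, 6 comps


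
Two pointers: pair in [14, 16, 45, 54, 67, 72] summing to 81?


lo=0(14)+hi=5(72)=86
lo=0(14)+hi=4(67)=81

Yes: 14+67=81


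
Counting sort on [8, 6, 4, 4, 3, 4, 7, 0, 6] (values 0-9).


Input: [8, 6, 4, 4, 3, 4, 7, 0, 6]
Counts: [1, 0, 0, 1, 3, 0, 2, 1, 1, 0]

Sorted: [0, 3, 4, 4, 4, 6, 6, 7, 8]


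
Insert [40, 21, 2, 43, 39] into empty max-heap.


Insert 40: [40]
Insert 21: [40, 21]
Insert 2: [40, 21, 2]
Insert 43: [43, 40, 2, 21]
Insert 39: [43, 40, 2, 21, 39]

Final heap: [43, 40, 2, 21, 39]


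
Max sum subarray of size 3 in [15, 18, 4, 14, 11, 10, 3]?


[0:3]: 37
[1:4]: 36
[2:5]: 29
[3:6]: 35
[4:7]: 24

Max: 37 at [0:3]


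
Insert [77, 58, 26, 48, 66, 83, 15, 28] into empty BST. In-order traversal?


Insert 77: root
Insert 58: L from 77
Insert 26: L from 77 -> L from 58
Insert 48: L from 77 -> L from 58 -> R from 26
Insert 66: L from 77 -> R from 58
Insert 83: R from 77
Insert 15: L from 77 -> L from 58 -> L from 26
Insert 28: L from 77 -> L from 58 -> R from 26 -> L from 48

In-order: [15, 26, 28, 48, 58, 66, 77, 83]


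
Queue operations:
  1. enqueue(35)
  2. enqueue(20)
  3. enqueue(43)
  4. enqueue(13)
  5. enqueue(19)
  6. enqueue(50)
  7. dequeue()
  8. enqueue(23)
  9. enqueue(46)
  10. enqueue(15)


enqueue(35) -> [35]
enqueue(20) -> [35, 20]
enqueue(43) -> [35, 20, 43]
enqueue(13) -> [35, 20, 43, 13]
enqueue(19) -> [35, 20, 43, 13, 19]
enqueue(50) -> [35, 20, 43, 13, 19, 50]
dequeue()->35, [20, 43, 13, 19, 50]
enqueue(23) -> [20, 43, 13, 19, 50, 23]
enqueue(46) -> [20, 43, 13, 19, 50, 23, 46]
enqueue(15) -> [20, 43, 13, 19, 50, 23, 46, 15]

Final queue: [20, 43, 13, 19, 50, 23, 46, 15]


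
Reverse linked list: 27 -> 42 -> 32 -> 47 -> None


Step 1: curr=27, set curr.next=prev(None) | reversed so far: 27
Step 2: curr=42, set curr.next=prev(27) | reversed so far: 42 -> 27
Step 3: curr=32, set curr.next=prev(42) | reversed so far: 32 -> 42 -> 27
Step 4: curr=47, set curr.next=prev(32) | reversed so far: 47 -> 32 -> 42 -> 27

47 -> 32 -> 42 -> 27 -> None


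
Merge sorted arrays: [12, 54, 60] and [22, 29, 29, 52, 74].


Take 12 from A
Take 22 from B
Take 29 from B
Take 29 from B
Take 52 from B
Take 54 from A
Take 60 from A

Merged: [12, 22, 29, 29, 52, 54, 60, 74]


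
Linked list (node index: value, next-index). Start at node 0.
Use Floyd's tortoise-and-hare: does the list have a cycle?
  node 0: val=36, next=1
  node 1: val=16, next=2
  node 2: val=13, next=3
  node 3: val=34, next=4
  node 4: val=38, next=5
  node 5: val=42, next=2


Floyd's tortoise (slow, +1) and hare (fast, +2):
  init: slow=0, fast=0
  step 1: slow=1, fast=2
  step 2: slow=2, fast=4
  step 3: slow=3, fast=2
  step 4: slow=4, fast=4
  slow == fast at node 4: cycle detected

Cycle: yes


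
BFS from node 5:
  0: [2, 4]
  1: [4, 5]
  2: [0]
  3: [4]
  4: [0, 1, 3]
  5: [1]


Visit 5, enqueue [1]
Visit 1, enqueue [4]
Visit 4, enqueue [0, 3]
Visit 0, enqueue [2]
Visit 3, enqueue []
Visit 2, enqueue []

BFS order: [5, 1, 4, 0, 3, 2]


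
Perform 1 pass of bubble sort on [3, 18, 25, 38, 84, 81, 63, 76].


Initial: [3, 18, 25, 38, 84, 81, 63, 76]
Pass 1: [3, 18, 25, 38, 81, 63, 76, 84] (3 swaps)

After 1 pass: [3, 18, 25, 38, 81, 63, 76, 84]


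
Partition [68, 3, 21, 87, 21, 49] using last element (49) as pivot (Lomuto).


Pivot: 49
  3 <= 49: swap -> [3, 68, 21, 87, 21, 49]
  21 <= 49: swap -> [3, 21, 68, 87, 21, 49]
  21 <= 49: swap -> [3, 21, 21, 87, 68, 49]
Place pivot at 3: [3, 21, 21, 49, 68, 87]

Partitioned: [3, 21, 21, 49, 68, 87]


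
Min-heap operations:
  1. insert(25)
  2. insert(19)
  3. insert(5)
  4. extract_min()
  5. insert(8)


insert(25) -> [25]
insert(19) -> [19, 25]
insert(5) -> [5, 25, 19]
extract_min()->5, [19, 25]
insert(8) -> [8, 25, 19]

Final heap: [8, 25, 19]


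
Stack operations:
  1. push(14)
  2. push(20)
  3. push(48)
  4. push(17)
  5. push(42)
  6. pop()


push(14) -> [14]
push(20) -> [14, 20]
push(48) -> [14, 20, 48]
push(17) -> [14, 20, 48, 17]
push(42) -> [14, 20, 48, 17, 42]
pop()->42, [14, 20, 48, 17]

Final stack: [14, 20, 48, 17]


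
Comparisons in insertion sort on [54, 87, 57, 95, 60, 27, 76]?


Algorithm: insertion sort
Input: [54, 87, 57, 95, 60, 27, 76]
Sorted: [27, 54, 57, 60, 76, 87, 95]

15
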